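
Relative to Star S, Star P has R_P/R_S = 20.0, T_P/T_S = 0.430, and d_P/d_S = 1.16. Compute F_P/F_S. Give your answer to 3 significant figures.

10.2

L_P/L_S = (R_P/R_S)²(T_P/T_S)⁴ = (20.0)² × (0.430)⁴ = 13.68.
F_P/F_S = (L_P/L_S)/(d_P/d_S)² = 13.68 / (1.16)² = 10.16.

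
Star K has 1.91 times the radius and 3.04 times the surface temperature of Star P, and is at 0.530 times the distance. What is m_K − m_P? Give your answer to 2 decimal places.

L_K/L_P = (1.91)²(3.04)⁴ = 311.6.
F_K/F_P = (L_K/L_P)/(d_K/d_P)² = 311.6/0.2809 = 1109.
m_K − m_P = −2.5 log₁₀(1109) = -7.61.

-7.61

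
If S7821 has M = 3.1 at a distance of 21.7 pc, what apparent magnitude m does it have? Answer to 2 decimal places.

4.78

m = M + 5 log₁₀(d/10 pc) = 3.1 + 5 log₁₀(21.7/10)
  = 3.1 + 5 × 0.336 = 3.1 + 1.68 = 4.78.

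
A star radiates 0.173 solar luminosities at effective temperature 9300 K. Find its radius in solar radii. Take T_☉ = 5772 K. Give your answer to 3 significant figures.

R/R_☉ = √(L/L_☉) / (T/T_☉)² = √(0.173) / (1.611)²
       = 0.4159 / 2.596 = 0.1602.

0.160 solar radii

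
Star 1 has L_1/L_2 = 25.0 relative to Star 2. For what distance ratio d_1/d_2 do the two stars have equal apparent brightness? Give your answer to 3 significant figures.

5.00

Equal flux requires L_1/d_1² = L_2/d_2², so d_1/d_2 = √(L_1/L_2)
= √(25.0) = 5.000.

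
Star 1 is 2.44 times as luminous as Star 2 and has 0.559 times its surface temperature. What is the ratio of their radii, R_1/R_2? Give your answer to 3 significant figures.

L ∝ R²T⁴ gives R ∝ √L / T², so
R_1/R_2 = √(2.44) / (0.559)² = 1.562 / 0.3125 = 4.999.

5.00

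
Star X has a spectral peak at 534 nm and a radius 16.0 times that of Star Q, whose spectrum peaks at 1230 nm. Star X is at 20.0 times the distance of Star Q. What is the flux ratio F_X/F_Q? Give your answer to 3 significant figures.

18.0

Wien's law: T_X/T_Q = λ_Q/λ_X = 1230/534 = 2.303.
L_X/L_Q = (R_X/R_Q)²(T_X/T_Q)⁴ = (16.0)²(2.303)⁴ = 7206.
F_X/F_Q = (L_X/L_Q)/(d_X/d_Q)² = 7206/(20.0)² = 18.02.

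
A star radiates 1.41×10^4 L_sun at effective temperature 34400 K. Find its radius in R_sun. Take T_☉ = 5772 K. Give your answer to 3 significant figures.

R/R_☉ = √(L/L_☉) / (T/T_☉)² = √(1.41×10^4) / (5.960)²
       = 118.7 / 35.52 = 3.343.

3.34 R_sun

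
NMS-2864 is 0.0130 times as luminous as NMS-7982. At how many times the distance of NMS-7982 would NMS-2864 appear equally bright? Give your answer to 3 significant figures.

0.114

Equal flux requires L_NMS-2864/d_NMS-2864² = L_NMS-7982/d_NMS-7982², so d_NMS-2864/d_NMS-7982 = √(L_NMS-2864/L_NMS-7982)
= √(0.0130) = 0.1140.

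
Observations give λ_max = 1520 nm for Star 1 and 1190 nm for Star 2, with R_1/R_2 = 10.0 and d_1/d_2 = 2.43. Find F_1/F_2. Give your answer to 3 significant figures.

6.36

Wien's law: T_1/T_2 = λ_2/λ_1 = 1190/1520 = 0.7829.
L_1/L_2 = (R_1/R_2)²(T_1/T_2)⁴ = (10.0)²(0.7829)⁴ = 37.57.
F_1/F_2 = (L_1/L_2)/(d_1/d_2)² = 37.57/(2.43)² = 6.362.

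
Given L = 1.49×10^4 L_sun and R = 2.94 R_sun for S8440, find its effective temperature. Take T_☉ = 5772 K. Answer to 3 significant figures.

3.72×10^4 K

T/T_☉ = (L/L_☉)^(1/4) / (R/R_☉)^(1/2)
T = 5772 × (1.49×10^4)^(1/4) / √(2.94) = 5772 × 11.05 / 1.715 = 3.719×10^4 K.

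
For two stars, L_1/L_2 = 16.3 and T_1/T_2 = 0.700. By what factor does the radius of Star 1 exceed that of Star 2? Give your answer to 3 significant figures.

8.24

L ∝ R²T⁴ gives R ∝ √L / T², so
R_1/R_2 = √(16.3) / (0.700)² = 4.037 / 0.4900 = 8.239.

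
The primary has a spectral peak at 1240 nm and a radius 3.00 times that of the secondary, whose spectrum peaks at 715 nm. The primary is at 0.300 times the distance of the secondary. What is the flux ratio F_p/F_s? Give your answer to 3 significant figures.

Wien's law: T_p/T_s = λ_s/λ_p = 715/1240 = 0.5766.
L_p/L_s = (R_p/R_s)²(T_p/T_s)⁴ = (3.00)²(0.5766)⁴ = 0.9949.
F_p/F_s = (L_p/L_s)/(d_p/d_s)² = 0.9949/(0.300)² = 11.05.

11.1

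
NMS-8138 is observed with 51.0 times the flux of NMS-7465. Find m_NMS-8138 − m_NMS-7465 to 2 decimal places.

-4.27

m_NMS-8138 − m_NMS-7465 = −2.5 log₁₀(F_NMS-8138/F_NMS-7465) = −2.5 log₁₀(51.0) = −2.5 × (1.708) = -4.269.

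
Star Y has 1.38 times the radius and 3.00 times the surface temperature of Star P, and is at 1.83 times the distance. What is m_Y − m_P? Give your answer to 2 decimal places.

-4.16

L_Y/L_P = (1.38)²(3.00)⁴ = 154.3.
F_Y/F_P = (L_Y/L_P)/(d_Y/d_P)² = 154.3/3.349 = 46.06.
m_Y − m_P = −2.5 log₁₀(46.06) = -4.16.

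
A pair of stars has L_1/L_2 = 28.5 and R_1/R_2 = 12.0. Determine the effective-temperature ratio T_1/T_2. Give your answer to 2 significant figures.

0.67

L ∝ R²T⁴ gives T ∝ (L/R²)^(1/4), so
T_1/T_2 = (28.5 / 12.0²)^(1/4) = (0.1979)^(1/4) = 0.6670.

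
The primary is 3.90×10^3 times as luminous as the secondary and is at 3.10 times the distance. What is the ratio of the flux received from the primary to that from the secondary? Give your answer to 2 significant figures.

4.1×10^2

F = L/(4πd²), so F_p/F_s = (L_p/L_s) / (d_p/d_s)²
= 3.90×10^3 / (3.10)² = 3.90×10^3 / 9.610 = 405.8.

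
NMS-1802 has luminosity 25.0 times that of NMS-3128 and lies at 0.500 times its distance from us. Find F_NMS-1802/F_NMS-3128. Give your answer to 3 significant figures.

F = L/(4πd²), so F_NMS-1802/F_NMS-3128 = (L_NMS-1802/L_NMS-3128) / (d_NMS-1802/d_NMS-3128)²
= 25.0 / (0.500)² = 25.0 / 0.2500 = 100.0.

100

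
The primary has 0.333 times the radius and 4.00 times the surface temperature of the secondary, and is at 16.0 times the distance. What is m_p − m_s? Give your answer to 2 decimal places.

L_p/L_s = (0.333)²(4.00)⁴ = 28.39.
F_p/F_s = (L_p/L_s)/(d_p/d_s)² = 28.39/256.0 = 0.1109.
m_p − m_s = −2.5 log₁₀(0.1109) = 2.39.

2.39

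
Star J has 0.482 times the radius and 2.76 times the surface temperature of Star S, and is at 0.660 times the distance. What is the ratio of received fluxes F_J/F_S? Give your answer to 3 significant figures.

30.9

L_J/L_S = (R_J/R_S)²(T_J/T_S)⁴ = (0.482)² × (2.76)⁴ = 13.48.
F_J/F_S = (L_J/L_S)/(d_J/d_S)² = 13.48 / (0.660)² = 30.95.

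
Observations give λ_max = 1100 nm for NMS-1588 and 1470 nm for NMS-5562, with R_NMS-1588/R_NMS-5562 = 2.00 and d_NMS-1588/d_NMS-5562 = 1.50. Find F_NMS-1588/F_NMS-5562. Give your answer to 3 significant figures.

5.67

Wien's law: T_NMS-1588/T_NMS-5562 = λ_NMS-5562/λ_NMS-1588 = 1470/1100 = 1.336.
L_NMS-1588/L_NMS-5562 = (R_NMS-1588/R_NMS-5562)²(T_NMS-1588/T_NMS-5562)⁴ = (2.00)²(1.336)⁴ = 12.76.
F_NMS-1588/F_NMS-5562 = (L_NMS-1588/L_NMS-5562)/(d_NMS-1588/d_NMS-5562)² = 12.76/(1.50)² = 5.670.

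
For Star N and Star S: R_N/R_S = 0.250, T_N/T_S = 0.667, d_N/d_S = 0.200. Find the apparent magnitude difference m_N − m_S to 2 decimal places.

L_N/L_S = (0.250)²(0.667)⁴ = 0.01237.
F_N/F_S = (L_N/L_S)/(d_N/d_S)² = 0.01237/0.04000 = 0.3093.
m_N − m_S = −2.5 log₁₀(0.3093) = 1.27.

1.27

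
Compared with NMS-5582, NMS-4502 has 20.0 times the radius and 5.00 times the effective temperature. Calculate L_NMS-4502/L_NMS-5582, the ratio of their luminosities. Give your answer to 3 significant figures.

2.50×10^5

From the Stefan–Boltzmann law, L ∝ R²T⁴, so
L_NMS-4502/L_NMS-5582 = (R_NMS-4502/R_NMS-5582)² (T_NMS-4502/T_NMS-5582)⁴ = (20.0)² × (5.00)⁴ = 400.0 × 625.0 = 2.500×10^5.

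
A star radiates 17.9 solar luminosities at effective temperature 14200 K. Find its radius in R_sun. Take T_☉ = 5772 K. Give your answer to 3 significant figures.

0.699 R_sun

R/R_☉ = √(L/L_☉) / (T/T_☉)² = √(17.9) / (2.460)²
       = 4.231 / 6.052 = 0.6990.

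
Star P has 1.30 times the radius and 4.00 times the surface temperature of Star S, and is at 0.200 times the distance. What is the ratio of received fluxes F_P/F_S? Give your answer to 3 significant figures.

L_P/L_S = (R_P/R_S)²(T_P/T_S)⁴ = (1.30)² × (4.00)⁴ = 432.6.
F_P/F_S = (L_P/L_S)/(d_P/d_S)² = 432.6 / (0.200)² = 1.082×10^4.

1.08×10^4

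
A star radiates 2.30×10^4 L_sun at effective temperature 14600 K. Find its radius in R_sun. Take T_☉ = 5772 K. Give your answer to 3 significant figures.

R/R_☉ = √(L/L_☉) / (T/T_☉)² = √(2.30×10^4) / (2.529)²
       = 151.7 / 6.398 = 23.70.

23.7 R_sun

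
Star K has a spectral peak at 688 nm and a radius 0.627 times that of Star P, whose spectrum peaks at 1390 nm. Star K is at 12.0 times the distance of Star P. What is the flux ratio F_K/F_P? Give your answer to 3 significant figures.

0.0455

Wien's law: T_K/T_P = λ_P/λ_K = 1390/688 = 2.020.
L_K/L_P = (R_K/R_P)²(T_K/T_P)⁴ = (0.627)²(2.020)⁴ = 6.550.
F_K/F_P = (L_K/L_P)/(d_K/d_P)² = 6.550/(12.0)² = 0.04549.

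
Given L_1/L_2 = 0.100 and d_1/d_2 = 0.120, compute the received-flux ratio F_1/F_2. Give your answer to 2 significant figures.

6.9

F = L/(4πd²), so F_1/F_2 = (L_1/L_2) / (d_1/d_2)²
= 0.100 / (0.120)² = 0.100 / 0.01440 = 6.944.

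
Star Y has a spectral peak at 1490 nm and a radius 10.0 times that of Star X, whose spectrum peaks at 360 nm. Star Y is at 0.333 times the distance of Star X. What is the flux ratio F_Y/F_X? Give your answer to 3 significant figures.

Wien's law: T_Y/T_X = λ_X/λ_Y = 360/1490 = 0.2416.
L_Y/L_X = (R_Y/R_X)²(T_Y/T_X)⁴ = (10.0)²(0.2416)⁴ = 0.3408.
F_Y/F_X = (L_Y/L_X)/(d_Y/d_X)² = 0.3408/(0.333)² = 3.073.

3.07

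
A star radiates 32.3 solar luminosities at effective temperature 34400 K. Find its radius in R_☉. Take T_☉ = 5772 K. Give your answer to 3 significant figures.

0.160 R_☉

R/R_☉ = √(L/L_☉) / (T/T_☉)² = √(32.3) / (5.960)²
       = 5.683 / 35.52 = 0.1600.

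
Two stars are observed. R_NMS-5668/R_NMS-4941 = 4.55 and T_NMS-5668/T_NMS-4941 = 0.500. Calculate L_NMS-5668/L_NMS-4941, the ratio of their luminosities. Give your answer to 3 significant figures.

1.29

From the Stefan–Boltzmann law, L ∝ R²T⁴, so
L_NMS-5668/L_NMS-4941 = (R_NMS-5668/R_NMS-4941)² (T_NMS-5668/T_NMS-4941)⁴ = (4.55)² × (0.500)⁴ = 20.70 × 0.06250 = 1.294.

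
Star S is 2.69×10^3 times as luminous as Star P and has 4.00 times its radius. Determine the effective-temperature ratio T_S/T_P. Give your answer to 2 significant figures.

L ∝ R²T⁴ gives T ∝ (L/R²)^(1/4), so
T_S/T_P = (2.69×10^3 / 4.00²)^(1/4) = (168.1)^(1/4) = 3.601.

3.6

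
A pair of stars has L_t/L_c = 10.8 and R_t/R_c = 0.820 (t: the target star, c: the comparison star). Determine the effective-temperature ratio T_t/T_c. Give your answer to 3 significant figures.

2.00

L ∝ R²T⁴ gives T ∝ (L/R²)^(1/4), so
T_t/T_c = (10.8 / 0.820²)^(1/4) = (16.06)^(1/4) = 2.002.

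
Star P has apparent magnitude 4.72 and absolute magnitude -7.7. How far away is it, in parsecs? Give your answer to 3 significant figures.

3.05×10^3 pc

m − M = 5 log₁₀(d/10 pc)
4.72 − (-7.7) = 12.42 = 5 log₁₀(d/10)
d = 10 × 10^(12.42/5) = 10 × 10^2.484 = 3048 pc.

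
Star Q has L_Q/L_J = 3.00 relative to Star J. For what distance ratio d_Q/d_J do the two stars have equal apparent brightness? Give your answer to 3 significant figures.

1.73

Equal flux requires L_Q/d_Q² = L_J/d_J², so d_Q/d_J = √(L_Q/L_J)
= √(3.00) = 1.732.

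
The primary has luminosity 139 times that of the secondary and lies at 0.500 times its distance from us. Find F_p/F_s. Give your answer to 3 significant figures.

F = L/(4πd²), so F_p/F_s = (L_p/L_s) / (d_p/d_s)²
= 139 / (0.500)² = 139 / 0.2500 = 556.0.

556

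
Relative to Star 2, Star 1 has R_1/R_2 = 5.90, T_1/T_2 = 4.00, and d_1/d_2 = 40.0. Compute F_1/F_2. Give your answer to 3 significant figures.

5.57

L_1/L_2 = (R_1/R_2)²(T_1/T_2)⁴ = (5.90)² × (4.00)⁴ = 8911.
F_1/F_2 = (L_1/L_2)/(d_1/d_2)² = 8911 / (40.0)² = 5.570.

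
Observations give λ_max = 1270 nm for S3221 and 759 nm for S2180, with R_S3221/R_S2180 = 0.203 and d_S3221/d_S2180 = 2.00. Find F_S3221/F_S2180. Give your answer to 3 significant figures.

Wien's law: T_S3221/T_S2180 = λ_S2180/λ_S3221 = 759/1270 = 0.5976.
L_S3221/L_S2180 = (R_S3221/R_S2180)²(T_S3221/T_S2180)⁴ = (0.203)²(0.5976)⁴ = 0.005257.
F_S3221/F_S2180 = (L_S3221/L_S2180)/(d_S3221/d_S2180)² = 0.005257/(2.00)² = 0.001314.

0.00131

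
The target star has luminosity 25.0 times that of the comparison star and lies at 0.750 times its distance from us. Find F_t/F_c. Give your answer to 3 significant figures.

44.4

F = L/(4πd²), so F_t/F_c = (L_t/L_c) / (d_t/d_c)²
= 25.0 / (0.750)² = 25.0 / 0.5625 = 44.44.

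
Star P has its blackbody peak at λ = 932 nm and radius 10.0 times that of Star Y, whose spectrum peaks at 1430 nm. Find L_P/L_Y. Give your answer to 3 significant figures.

554

Wien's law gives T ∝ 1/λ_max, so T_P/T_Y = λ_Y/λ_P = 1430/932 = 1.534.
Then L ∝ R²T⁴ gives L_P/L_Y = (10.0)² × (1.534)⁴ = 100.0 × 5.542 = 554.2.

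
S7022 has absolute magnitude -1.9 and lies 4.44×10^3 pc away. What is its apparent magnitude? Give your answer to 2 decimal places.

m = M + 5 log₁₀(d/10 pc) = -1.9 + 5 log₁₀(4.44×10^3/10)
  = -1.9 + 5 × 2.647 = -1.9 + 13.24 = 11.34.

11.34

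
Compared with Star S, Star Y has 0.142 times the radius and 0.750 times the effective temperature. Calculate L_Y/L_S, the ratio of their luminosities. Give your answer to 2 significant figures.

From the Stefan–Boltzmann law, L ∝ R²T⁴, so
L_Y/L_S = (R_Y/R_S)² (T_Y/T_S)⁴ = (0.142)² × (0.750)⁴ = 0.02016 × 0.3164 = 0.006380.

0.0064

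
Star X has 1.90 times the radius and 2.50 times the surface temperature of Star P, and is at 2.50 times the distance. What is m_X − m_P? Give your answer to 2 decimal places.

L_X/L_P = (1.90)²(2.50)⁴ = 141.0.
F_X/F_P = (L_X/L_P)/(d_X/d_P)² = 141.0/6.250 = 22.56.
m_X − m_P = −2.5 log₁₀(22.56) = -3.38.

-3.38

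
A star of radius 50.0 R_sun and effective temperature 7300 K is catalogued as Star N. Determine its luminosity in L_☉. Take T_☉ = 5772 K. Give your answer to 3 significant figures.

L/L_☉ = (R/R_☉)² (T/T_☉)⁴ = (50.0)² × (7300/5772)⁴
       = 2500 × (1.265)⁴ = 2500 × 2.559 = 6396.

6.40×10^3 L_☉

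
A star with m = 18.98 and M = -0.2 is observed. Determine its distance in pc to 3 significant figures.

m − M = 5 log₁₀(d/10 pc)
18.98 − (-0.2) = 19.18 = 5 log₁₀(d/10)
d = 10 × 10^(19.18/5) = 10 × 10^3.836 = 6.855×10^4 pc.

6.85×10^4 pc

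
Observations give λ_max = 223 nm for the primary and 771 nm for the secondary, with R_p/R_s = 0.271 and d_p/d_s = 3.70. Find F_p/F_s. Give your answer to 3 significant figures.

0.767

Wien's law: T_p/T_s = λ_s/λ_p = 771/223 = 3.457.
L_p/L_s = (R_p/R_s)²(T_p/T_s)⁴ = (0.271)²(3.457)⁴ = 10.49.
F_p/F_s = (L_p/L_s)/(d_p/d_s)² = 10.49/(3.70)² = 0.7665.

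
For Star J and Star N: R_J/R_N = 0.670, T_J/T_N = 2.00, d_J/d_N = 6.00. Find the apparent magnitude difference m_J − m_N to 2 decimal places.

1.75

L_J/L_N = (0.670)²(2.00)⁴ = 7.182.
F_J/F_N = (L_J/L_N)/(d_J/d_N)² = 7.182/36.00 = 0.1995.
m_J − m_N = −2.5 log₁₀(0.1995) = 1.75.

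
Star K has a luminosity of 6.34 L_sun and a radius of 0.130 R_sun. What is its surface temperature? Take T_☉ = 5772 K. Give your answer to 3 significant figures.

T/T_☉ = (L/L_☉)^(1/4) / (R/R_☉)^(1/2)
T = 5772 × (6.34)^(1/4) / √(0.130) = 5772 × 1.587 / 0.3606 = 2.540×10^4 K.

2.54×10^4 K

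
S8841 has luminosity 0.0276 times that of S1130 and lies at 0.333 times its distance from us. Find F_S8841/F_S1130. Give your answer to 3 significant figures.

F = L/(4πd²), so F_S8841/F_S1130 = (L_S8841/L_S1130) / (d_S8841/d_S1130)²
= 0.0276 / (0.333)² = 0.0276 / 0.1109 = 0.2489.

0.249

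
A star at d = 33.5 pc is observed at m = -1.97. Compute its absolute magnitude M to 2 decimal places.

-4.60

M = m − 5 log₁₀(d/10 pc) = -1.97 − 5 log₁₀(33.5/10)
  = -1.97 − 5 × 0.525 = -1.97 − 2.63 = -4.60.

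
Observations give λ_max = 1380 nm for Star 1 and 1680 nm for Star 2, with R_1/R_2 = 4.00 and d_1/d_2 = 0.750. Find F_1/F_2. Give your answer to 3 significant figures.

Wien's law: T_1/T_2 = λ_2/λ_1 = 1680/1380 = 1.217.
L_1/L_2 = (R_1/R_2)²(T_1/T_2)⁴ = (4.00)²(1.217)⁴ = 35.14.
F_1/F_2 = (L_1/L_2)/(d_1/d_2)² = 35.14/(0.750)² = 62.48.

62.5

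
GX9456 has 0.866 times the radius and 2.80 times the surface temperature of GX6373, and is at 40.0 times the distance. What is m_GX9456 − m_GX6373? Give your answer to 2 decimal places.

L_GX9456/L_GX6373 = (0.866)²(2.80)⁴ = 46.10.
F_GX9456/F_GX6373 = (L_GX9456/L_GX6373)/(d_GX9456/d_GX6373)² = 46.10/1600 = 0.02881.
m_GX9456 − m_GX6373 = −2.5 log₁₀(0.02881) = 3.85.

3.85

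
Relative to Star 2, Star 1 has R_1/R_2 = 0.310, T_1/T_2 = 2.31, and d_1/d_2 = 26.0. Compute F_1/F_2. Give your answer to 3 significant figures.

0.00405

L_1/L_2 = (R_1/R_2)²(T_1/T_2)⁴ = (0.310)² × (2.31)⁴ = 2.736.
F_1/F_2 = (L_1/L_2)/(d_1/d_2)² = 2.736 / (26.0)² = 0.004048.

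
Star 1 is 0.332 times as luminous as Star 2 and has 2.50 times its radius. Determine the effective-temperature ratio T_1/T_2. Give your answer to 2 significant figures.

0.48

L ∝ R²T⁴ gives T ∝ (L/R²)^(1/4), so
T_1/T_2 = (0.332 / 2.50²)^(1/4) = (0.05312)^(1/4) = 0.4801.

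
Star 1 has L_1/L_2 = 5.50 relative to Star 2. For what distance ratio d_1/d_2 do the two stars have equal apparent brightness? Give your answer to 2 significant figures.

Equal flux requires L_1/d_1² = L_2/d_2², so d_1/d_2 = √(L_1/L_2)
= √(5.50) = 2.345.

2.3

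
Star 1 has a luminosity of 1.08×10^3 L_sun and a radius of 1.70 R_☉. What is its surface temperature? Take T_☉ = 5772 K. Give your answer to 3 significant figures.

2.54×10^4 K

T/T_☉ = (L/L_☉)^(1/4) / (R/R_☉)^(1/2)
T = 5772 × (1.08×10^3)^(1/4) / √(1.70) = 5772 × 5.733 / 1.304 = 2.538×10^4 K.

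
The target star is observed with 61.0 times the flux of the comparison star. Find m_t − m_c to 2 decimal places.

-4.46

m_t − m_c = −2.5 log₁₀(F_t/F_c) = −2.5 log₁₀(61.0) = −2.5 × (1.785) = -4.463.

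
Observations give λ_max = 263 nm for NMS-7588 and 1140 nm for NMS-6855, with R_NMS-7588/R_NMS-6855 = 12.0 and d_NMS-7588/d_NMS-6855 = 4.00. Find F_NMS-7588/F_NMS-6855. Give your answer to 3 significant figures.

Wien's law: T_NMS-7588/T_NMS-6855 = λ_NMS-6855/λ_NMS-7588 = 1140/263 = 4.335.
L_NMS-7588/L_NMS-6855 = (R_NMS-7588/R_NMS-6855)²(T_NMS-7588/T_NMS-6855)⁴ = (12.0)²(4.335)⁴ = 5.083×10^4.
F_NMS-7588/F_NMS-6855 = (L_NMS-7588/L_NMS-6855)/(d_NMS-7588/d_NMS-6855)² = 5.083×10^4/(4.00)² = 3177.

3.18×10^3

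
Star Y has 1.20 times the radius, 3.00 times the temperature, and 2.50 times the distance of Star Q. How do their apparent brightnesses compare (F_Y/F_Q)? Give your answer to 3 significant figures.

L_Y/L_Q = (R_Y/R_Q)²(T_Y/T_Q)⁴ = (1.20)² × (3.00)⁴ = 116.6.
F_Y/F_Q = (L_Y/L_Q)/(d_Y/d_Q)² = 116.6 / (2.50)² = 18.66.

18.7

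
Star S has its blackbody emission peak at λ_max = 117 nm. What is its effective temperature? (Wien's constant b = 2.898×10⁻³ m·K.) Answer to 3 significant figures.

T = b/λ_max = 2.898×10⁻³ / (117×10⁻⁹) = 2.477×10^4 K.

2.48×10^4 K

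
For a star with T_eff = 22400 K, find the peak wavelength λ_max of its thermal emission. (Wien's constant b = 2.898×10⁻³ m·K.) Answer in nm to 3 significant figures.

λ_max = b/T = 2.898×10⁻³ / 22400 = 1.29×10^-7 m = 129.4 nm.

129 nm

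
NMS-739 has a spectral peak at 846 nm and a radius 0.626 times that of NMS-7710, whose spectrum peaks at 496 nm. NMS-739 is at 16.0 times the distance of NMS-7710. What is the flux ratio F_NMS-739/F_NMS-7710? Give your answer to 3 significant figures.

1.81×10^-4

Wien's law: T_NMS-739/T_NMS-7710 = λ_NMS-7710/λ_NMS-739 = 496/846 = 0.5863.
L_NMS-739/L_NMS-7710 = (R_NMS-739/R_NMS-7710)²(T_NMS-739/T_NMS-7710)⁴ = (0.626)²(0.5863)⁴ = 0.04630.
F_NMS-739/F_NMS-7710 = (L_NMS-739/L_NMS-7710)/(d_NMS-739/d_NMS-7710)² = 0.04630/(16.0)² = 1.809×10^-4.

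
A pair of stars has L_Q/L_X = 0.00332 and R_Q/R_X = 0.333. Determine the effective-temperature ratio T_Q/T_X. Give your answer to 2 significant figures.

0.42

L ∝ R²T⁴ gives T ∝ (L/R²)^(1/4), so
T_Q/T_X = (0.00332 / 0.333²)^(1/4) = (0.02994)^(1/4) = 0.4160.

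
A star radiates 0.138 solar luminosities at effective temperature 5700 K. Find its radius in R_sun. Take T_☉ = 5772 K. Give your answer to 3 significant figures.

R/R_☉ = √(L/L_☉) / (T/T_☉)² = √(0.138) / (0.9875)²
       = 0.3715 / 0.9752 = 0.3809.

0.381 R_sun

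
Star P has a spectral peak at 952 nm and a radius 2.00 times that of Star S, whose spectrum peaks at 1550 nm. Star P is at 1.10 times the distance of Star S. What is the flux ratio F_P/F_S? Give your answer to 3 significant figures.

23.2

Wien's law: T_P/T_S = λ_S/λ_P = 1550/952 = 1.628.
L_P/L_S = (R_P/R_S)²(T_P/T_S)⁴ = (2.00)²(1.628)⁴ = 28.11.
F_P/F_S = (L_P/L_S)/(d_P/d_S)² = 28.11/(1.10)² = 23.23.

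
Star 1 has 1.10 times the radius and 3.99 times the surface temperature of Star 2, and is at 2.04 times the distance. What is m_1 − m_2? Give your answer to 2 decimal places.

-4.67

L_1/L_2 = (1.10)²(3.99)⁴ = 306.7.
F_1/F_2 = (L_1/L_2)/(d_1/d_2)² = 306.7/4.162 = 73.69.
m_1 − m_2 = −2.5 log₁₀(73.69) = -4.67.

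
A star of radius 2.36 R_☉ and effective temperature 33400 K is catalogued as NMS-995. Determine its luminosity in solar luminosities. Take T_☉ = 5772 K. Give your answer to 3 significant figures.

6.24×10^3 solar luminosities

L/L_☉ = (R/R_☉)² (T/T_☉)⁴ = (2.36)² × (33400/5772)⁴
       = 5.570 × (5.787)⁴ = 5.570 × 1121 = 6245.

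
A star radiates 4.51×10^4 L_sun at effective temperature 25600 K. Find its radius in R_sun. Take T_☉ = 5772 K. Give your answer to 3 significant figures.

R/R_☉ = √(L/L_☉) / (T/T_☉)² = √(4.51×10^4) / (4.435)²
       = 212.4 / 19.67 = 10.80.

10.8 R_sun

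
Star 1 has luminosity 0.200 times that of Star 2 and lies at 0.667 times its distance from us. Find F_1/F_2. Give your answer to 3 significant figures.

0.450

F = L/(4πd²), so F_1/F_2 = (L_1/L_2) / (d_1/d_2)²
= 0.200 / (0.667)² = 0.200 / 0.4449 = 0.4496.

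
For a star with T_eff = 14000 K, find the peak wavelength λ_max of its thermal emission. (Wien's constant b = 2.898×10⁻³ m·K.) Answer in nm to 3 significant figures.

207 nm

λ_max = b/T = 2.898×10⁻³ / 14000 = 2.07×10^-7 m = 207.0 nm.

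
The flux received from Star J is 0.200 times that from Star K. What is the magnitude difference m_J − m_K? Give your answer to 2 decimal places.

1.75

m_J − m_K = −2.5 log₁₀(F_J/F_K) = −2.5 log₁₀(0.200) = −2.5 × (-0.699) = 1.747.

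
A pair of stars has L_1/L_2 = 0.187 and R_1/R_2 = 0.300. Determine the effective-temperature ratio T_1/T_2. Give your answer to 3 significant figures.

L ∝ R²T⁴ gives T ∝ (L/R²)^(1/4), so
T_1/T_2 = (0.187 / 0.300²)^(1/4) = (2.078)^(1/4) = 1.201.

1.20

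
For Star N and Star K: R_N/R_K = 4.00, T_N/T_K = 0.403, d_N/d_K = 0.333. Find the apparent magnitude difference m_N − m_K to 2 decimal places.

-1.45

L_N/L_K = (4.00)²(0.403)⁴ = 0.4220.
F_N/F_K = (L_N/L_K)/(d_N/d_K)² = 0.4220/0.1109 = 3.806.
m_N − m_K = −2.5 log₁₀(3.806) = -1.45.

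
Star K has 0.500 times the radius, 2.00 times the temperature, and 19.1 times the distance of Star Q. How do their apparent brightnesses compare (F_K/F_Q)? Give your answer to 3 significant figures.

0.0110

L_K/L_Q = (R_K/R_Q)²(T_K/T_Q)⁴ = (0.500)² × (2.00)⁴ = 4.000.
F_K/F_Q = (L_K/L_Q)/(d_K/d_Q)² = 4.000 / (19.1)² = 0.01096.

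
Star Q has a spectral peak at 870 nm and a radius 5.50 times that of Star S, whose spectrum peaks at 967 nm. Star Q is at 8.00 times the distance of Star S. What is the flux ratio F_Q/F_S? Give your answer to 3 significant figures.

0.721

Wien's law: T_Q/T_S = λ_S/λ_Q = 967/870 = 1.111.
L_Q/L_S = (R_Q/R_S)²(T_Q/T_S)⁴ = (5.50)²(1.111)⁴ = 46.17.
F_Q/F_S = (L_Q/L_S)/(d_Q/d_S)² = 46.17/(8.00)² = 0.7214.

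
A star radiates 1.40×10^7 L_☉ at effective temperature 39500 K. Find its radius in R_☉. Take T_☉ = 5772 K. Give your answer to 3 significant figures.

79.9 R_☉

R/R_☉ = √(L/L_☉) / (T/T_☉)² = √(1.40×10^7) / (6.843)²
       = 3742 / 46.83 = 79.90.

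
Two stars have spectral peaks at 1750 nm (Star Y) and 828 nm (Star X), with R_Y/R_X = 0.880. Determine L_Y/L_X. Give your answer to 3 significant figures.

0.0388

Wien's law gives T ∝ 1/λ_max, so T_Y/T_X = λ_X/λ_Y = 828/1750 = 0.4731.
Then L ∝ R²T⁴ gives L_Y/L_X = (0.880)² × (0.4731)⁴ = 0.7744 × 0.05012 = 0.03881.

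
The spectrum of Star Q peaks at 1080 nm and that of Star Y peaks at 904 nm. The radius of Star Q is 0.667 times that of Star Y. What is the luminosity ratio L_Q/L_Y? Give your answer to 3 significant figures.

Wien's law gives T ∝ 1/λ_max, so T_Q/T_Y = λ_Y/λ_Q = 904/1080 = 0.8370.
Then L ∝ R²T⁴ gives L_Q/L_Y = (0.667)² × (0.8370)⁴ = 0.4449 × 0.4909 = 0.2184.

0.218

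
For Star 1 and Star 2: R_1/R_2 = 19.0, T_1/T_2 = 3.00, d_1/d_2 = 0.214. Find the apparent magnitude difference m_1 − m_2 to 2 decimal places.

L_1/L_2 = (19.0)²(3.00)⁴ = 2.924×10^4.
F_1/F_2 = (L_1/L_2)/(d_1/d_2)² = 2.924×10^4/0.04580 = 6.385×10^5.
m_1 − m_2 = −2.5 log₁₀(6.385×10^5) = -14.51.

-14.51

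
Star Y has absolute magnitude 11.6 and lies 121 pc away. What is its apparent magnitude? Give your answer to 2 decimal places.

m = M + 5 log₁₀(d/10 pc) = 11.6 + 5 log₁₀(121/10)
  = 11.6 + 5 × 1.083 = 11.6 + 5.41 = 17.01.

17.01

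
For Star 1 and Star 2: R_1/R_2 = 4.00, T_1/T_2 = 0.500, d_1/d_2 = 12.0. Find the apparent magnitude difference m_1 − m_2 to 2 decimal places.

L_1/L_2 = (4.00)²(0.500)⁴ = 1.000.
F_1/F_2 = (L_1/L_2)/(d_1/d_2)² = 1.000/144.0 = 0.006944.
m_1 − m_2 = −2.5 log₁₀(0.006944) = 5.40.

5.40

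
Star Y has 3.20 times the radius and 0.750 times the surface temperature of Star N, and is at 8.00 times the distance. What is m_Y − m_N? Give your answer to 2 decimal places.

3.24

L_Y/L_N = (3.20)²(0.750)⁴ = 3.240.
F_Y/F_N = (L_Y/L_N)/(d_Y/d_N)² = 3.240/64.00 = 0.05063.
m_Y − m_N = −2.5 log₁₀(0.05063) = 3.24.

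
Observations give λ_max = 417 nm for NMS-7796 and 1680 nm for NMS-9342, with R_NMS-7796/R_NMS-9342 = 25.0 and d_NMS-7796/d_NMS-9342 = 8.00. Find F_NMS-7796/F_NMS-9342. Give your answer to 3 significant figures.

Wien's law: T_NMS-7796/T_NMS-9342 = λ_NMS-9342/λ_NMS-7796 = 1680/417 = 4.029.
L_NMS-7796/L_NMS-9342 = (R_NMS-7796/R_NMS-9342)²(T_NMS-7796/T_NMS-9342)⁴ = (25.0)²(4.029)⁴ = 1.647×10^5.
F_NMS-7796/F_NMS-9342 = (L_NMS-7796/L_NMS-9342)/(d_NMS-7796/d_NMS-9342)² = 1.647×10^5/(8.00)² = 2573.

2.57×10^3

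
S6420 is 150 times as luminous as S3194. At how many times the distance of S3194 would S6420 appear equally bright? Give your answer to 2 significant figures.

Equal flux requires L_S6420/d_S6420² = L_S3194/d_S3194², so d_S6420/d_S3194 = √(L_S6420/L_S3194)
= √(150) = 12.25.

12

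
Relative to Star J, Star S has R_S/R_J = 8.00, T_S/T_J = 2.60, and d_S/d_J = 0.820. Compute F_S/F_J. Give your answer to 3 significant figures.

L_S/L_J = (R_S/R_J)²(T_S/T_J)⁴ = (8.00)² × (2.60)⁴ = 2925.
F_S/F_J = (L_S/L_J)/(d_S/d_J)² = 2925 / (0.820)² = 4350.

4.35×10^3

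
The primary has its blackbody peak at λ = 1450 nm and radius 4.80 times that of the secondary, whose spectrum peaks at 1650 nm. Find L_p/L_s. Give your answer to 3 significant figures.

38.6

Wien's law gives T ∝ 1/λ_max, so T_p/T_s = λ_s/λ_p = 1650/1450 = 1.138.
Then L ∝ R²T⁴ gives L_p/L_s = (4.80)² × (1.138)⁴ = 23.04 × 1.677 = 38.63.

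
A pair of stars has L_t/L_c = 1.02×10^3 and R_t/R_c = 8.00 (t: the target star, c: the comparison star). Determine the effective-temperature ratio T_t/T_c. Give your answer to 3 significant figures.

L ∝ R²T⁴ gives T ∝ (L/R²)^(1/4), so
T_t/T_c = (1.02×10^3 / 8.00²)^(1/4) = (15.94)^(1/4) = 1.998.

2.00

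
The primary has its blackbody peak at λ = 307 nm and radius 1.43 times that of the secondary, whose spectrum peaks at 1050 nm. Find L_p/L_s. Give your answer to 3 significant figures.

280

Wien's law gives T ∝ 1/λ_max, so T_p/T_s = λ_s/λ_p = 1050/307 = 3.420.
Then L ∝ R²T⁴ gives L_p/L_s = (1.43)² × (3.420)⁴ = 2.045 × 136.8 = 279.8.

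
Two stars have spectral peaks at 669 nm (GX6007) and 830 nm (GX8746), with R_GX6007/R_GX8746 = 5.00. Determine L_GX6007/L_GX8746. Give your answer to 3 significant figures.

59.2

Wien's law gives T ∝ 1/λ_max, so T_GX6007/T_GX8746 = λ_GX8746/λ_GX6007 = 830/669 = 1.241.
Then L ∝ R²T⁴ gives L_GX6007/L_GX8746 = (5.00)² × (1.241)⁴ = 25.00 × 2.369 = 59.23.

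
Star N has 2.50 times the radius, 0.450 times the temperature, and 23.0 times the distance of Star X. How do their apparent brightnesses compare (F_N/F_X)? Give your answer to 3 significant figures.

L_N/L_X = (R_N/R_X)²(T_N/T_X)⁴ = (2.50)² × (0.450)⁴ = 0.2563.
F_N/F_X = (L_N/L_X)/(d_N/d_X)² = 0.2563 / (23.0)² = 4.845×10^-4.

4.84×10^-4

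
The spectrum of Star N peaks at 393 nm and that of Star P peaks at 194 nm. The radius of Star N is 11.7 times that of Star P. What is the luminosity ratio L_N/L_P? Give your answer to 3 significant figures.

Wien's law gives T ∝ 1/λ_max, so T_N/T_P = λ_P/λ_N = 194/393 = 0.4936.
Then L ∝ R²T⁴ gives L_N/L_P = (11.7)² × (0.4936)⁴ = 136.9 × 0.05938 = 8.128.

8.13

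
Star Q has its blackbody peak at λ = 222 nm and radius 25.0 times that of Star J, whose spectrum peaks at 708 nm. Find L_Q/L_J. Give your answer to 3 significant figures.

Wien's law gives T ∝ 1/λ_max, so T_Q/T_J = λ_J/λ_Q = 708/222 = 3.189.
Then L ∝ R²T⁴ gives L_Q/L_J = (25.0)² × (3.189)⁴ = 625.0 × 103.4 = 6.465×10^4.

6.47×10^4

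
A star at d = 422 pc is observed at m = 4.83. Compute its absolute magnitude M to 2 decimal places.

M = m − 5 log₁₀(d/10 pc) = 4.83 − 5 log₁₀(422/10)
  = 4.83 − 5 × 1.625 = 4.83 − 8.13 = -3.30.

-3.30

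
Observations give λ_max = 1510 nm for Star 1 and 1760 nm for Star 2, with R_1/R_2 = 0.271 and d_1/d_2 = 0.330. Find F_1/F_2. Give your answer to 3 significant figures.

Wien's law: T_1/T_2 = λ_2/λ_1 = 1760/1510 = 1.166.
L_1/L_2 = (R_1/R_2)²(T_1/T_2)⁴ = (0.271)²(1.166)⁴ = 0.1355.
F_1/F_2 = (L_1/L_2)/(d_1/d_2)² = 0.1355/(0.330)² = 1.245.

1.24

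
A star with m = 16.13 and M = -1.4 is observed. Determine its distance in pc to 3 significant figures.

3.21×10^4 pc

m − M = 5 log₁₀(d/10 pc)
16.13 − (-1.4) = 17.53 = 5 log₁₀(d/10)
d = 10 × 10^(17.53/5) = 10 × 10^3.506 = 3.206×10^4 pc.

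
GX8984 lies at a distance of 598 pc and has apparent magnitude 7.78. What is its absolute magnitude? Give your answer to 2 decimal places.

M = m − 5 log₁₀(d/10 pc) = 7.78 − 5 log₁₀(598/10)
  = 7.78 − 5 × 1.777 = 7.78 − 8.88 = -1.10.

-1.10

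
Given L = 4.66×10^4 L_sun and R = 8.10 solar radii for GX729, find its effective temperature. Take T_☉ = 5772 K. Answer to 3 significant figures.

T/T_☉ = (L/L_☉)^(1/4) / (R/R_☉)^(1/2)
T = 5772 × (4.66×10^4)^(1/4) / √(8.10) = 5772 × 14.69 / 2.846 = 2.980×10^4 K.

2.98×10^4 K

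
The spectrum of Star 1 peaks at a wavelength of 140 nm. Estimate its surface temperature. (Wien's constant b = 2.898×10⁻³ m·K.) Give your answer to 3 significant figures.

2.07×10^4 K

T = b/λ_max = 2.898×10⁻³ / (140×10⁻⁹) = 2.070×10^4 K.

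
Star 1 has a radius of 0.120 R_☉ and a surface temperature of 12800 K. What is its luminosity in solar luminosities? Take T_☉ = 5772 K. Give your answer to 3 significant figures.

L/L_☉ = (R/R_☉)² (T/T_☉)⁴ = (0.120)² × (12800/5772)⁴
       = 0.01440 × (2.218)⁴ = 0.01440 × 24.18 = 0.3483.

0.348 solar luminosities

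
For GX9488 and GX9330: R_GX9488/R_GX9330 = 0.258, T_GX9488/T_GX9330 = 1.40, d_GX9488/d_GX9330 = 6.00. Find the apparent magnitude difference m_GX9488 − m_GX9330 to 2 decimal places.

L_GX9488/L_GX9330 = (0.258)²(1.40)⁴ = 0.2557.
F_GX9488/F_GX9330 = (L_GX9488/L_GX9330)/(d_GX9488/d_GX9330)² = 0.2557/36.00 = 0.007103.
m_GX9488 − m_GX9330 = −2.5 log₁₀(0.007103) = 5.37.

5.37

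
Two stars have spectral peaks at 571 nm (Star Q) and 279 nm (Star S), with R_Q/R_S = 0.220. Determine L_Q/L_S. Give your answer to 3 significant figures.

Wien's law gives T ∝ 1/λ_max, so T_Q/T_S = λ_S/λ_Q = 279/571 = 0.4886.
Then L ∝ R²T⁴ gives L_Q/L_S = (0.220)² × (0.4886)⁴ = 0.04840 × 0.05700 = 0.002759.

0.00276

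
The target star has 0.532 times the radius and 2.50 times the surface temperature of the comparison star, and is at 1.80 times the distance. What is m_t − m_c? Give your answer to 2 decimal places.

-1.33

L_t/L_c = (0.532)²(2.50)⁴ = 11.06.
F_t/F_c = (L_t/L_c)/(d_t/d_c)² = 11.06/3.240 = 3.412.
m_t − m_c = −2.5 log₁₀(3.412) = -1.33.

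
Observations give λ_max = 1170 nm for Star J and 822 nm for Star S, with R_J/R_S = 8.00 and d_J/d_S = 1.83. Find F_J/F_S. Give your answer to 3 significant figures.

Wien's law: T_J/T_S = λ_S/λ_J = 822/1170 = 0.7026.
L_J/L_S = (R_J/R_S)²(T_J/T_S)⁴ = (8.00)²(0.7026)⁴ = 15.59.
F_J/F_S = (L_J/L_S)/(d_J/d_S)² = 15.59/(1.83)² = 4.656.

4.66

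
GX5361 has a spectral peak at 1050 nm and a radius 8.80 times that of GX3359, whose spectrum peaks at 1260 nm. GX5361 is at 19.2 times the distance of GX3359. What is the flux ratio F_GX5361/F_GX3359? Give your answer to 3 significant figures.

Wien's law: T_GX5361/T_GX3359 = λ_GX3359/λ_GX5361 = 1260/1050 = 1.200.
L_GX5361/L_GX3359 = (R_GX5361/R_GX3359)²(T_GX5361/T_GX3359)⁴ = (8.80)²(1.200)⁴ = 160.6.
F_GX5361/F_GX3359 = (L_GX5361/L_GX3359)/(d_GX5361/d_GX3359)² = 160.6/(19.2)² = 0.4356.

0.436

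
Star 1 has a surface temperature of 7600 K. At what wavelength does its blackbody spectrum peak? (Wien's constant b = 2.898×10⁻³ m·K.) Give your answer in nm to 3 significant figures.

λ_max = b/T = 2.898×10⁻³ / 7600 = 3.81×10^-7 m = 381.3 nm.

381 nm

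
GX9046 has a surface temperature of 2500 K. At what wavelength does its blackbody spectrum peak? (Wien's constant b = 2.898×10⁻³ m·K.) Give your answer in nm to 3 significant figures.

λ_max = b/T = 2.898×10⁻³ / 2500 = 1.16×10^-6 m = 1159 nm.

1.16×10^3 nm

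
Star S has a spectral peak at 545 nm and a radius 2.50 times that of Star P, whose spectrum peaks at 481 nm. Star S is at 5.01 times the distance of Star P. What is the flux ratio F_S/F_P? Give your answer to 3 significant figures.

Wien's law: T_S/T_P = λ_P/λ_S = 481/545 = 0.8826.
L_S/L_P = (R_S/R_P)²(T_S/T_P)⁴ = (2.50)²(0.8826)⁴ = 3.792.
F_S/F_P = (L_S/L_P)/(d_S/d_P)² = 3.792/(5.01)² = 0.1511.

0.151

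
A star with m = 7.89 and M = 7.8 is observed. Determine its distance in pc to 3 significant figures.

m − M = 5 log₁₀(d/10 pc)
7.89 − (7.8) = 0.09 = 5 log₁₀(d/10)
d = 10 × 10^(0.09/5) = 10 × 10^0.018 = 10.42 pc.

10.4 pc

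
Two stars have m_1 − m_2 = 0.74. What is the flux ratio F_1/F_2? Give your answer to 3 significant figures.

F_1/F_2 = 10^(−(m_1 − m_2)/2.5) = 10^(-0.74/2.5) = 10^-0.296 = 0.5058.

0.506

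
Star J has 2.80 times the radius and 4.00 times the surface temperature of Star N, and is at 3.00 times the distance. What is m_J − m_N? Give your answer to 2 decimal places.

L_J/L_N = (2.80)²(4.00)⁴ = 2007.
F_J/F_N = (L_J/L_N)/(d_J/d_N)² = 2007/9.000 = 223.0.
m_J − m_N = −2.5 log₁₀(223.0) = -5.87.

-5.87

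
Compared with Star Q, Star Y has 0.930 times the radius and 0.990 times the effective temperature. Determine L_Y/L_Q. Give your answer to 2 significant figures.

0.83

From the Stefan–Boltzmann law, L ∝ R²T⁴, so
L_Y/L_Q = (R_Y/R_Q)² (T_Y/T_Q)⁴ = (0.930)² × (0.990)⁴ = 0.8649 × 0.9606 = 0.8308.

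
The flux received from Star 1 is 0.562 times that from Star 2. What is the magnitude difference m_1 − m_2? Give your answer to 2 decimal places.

m_1 − m_2 = −2.5 log₁₀(F_1/F_2) = −2.5 log₁₀(0.562) = −2.5 × (-0.250) = 0.626.

0.63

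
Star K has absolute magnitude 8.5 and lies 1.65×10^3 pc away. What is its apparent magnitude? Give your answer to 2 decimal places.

19.59

m = M + 5 log₁₀(d/10 pc) = 8.5 + 5 log₁₀(1.65×10^3/10)
  = 8.5 + 5 × 2.217 = 8.5 + 11.09 = 19.59.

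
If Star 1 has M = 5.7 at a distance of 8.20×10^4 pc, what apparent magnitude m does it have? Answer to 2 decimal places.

25.27

m = M + 5 log₁₀(d/10 pc) = 5.7 + 5 log₁₀(8.20×10^4/10)
  = 5.7 + 5 × 3.914 = 5.7 + 19.57 = 25.27.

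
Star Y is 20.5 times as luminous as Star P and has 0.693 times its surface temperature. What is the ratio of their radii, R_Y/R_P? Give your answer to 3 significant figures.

L ∝ R²T⁴ gives R ∝ √L / T², so
R_Y/R_P = √(20.5) / (0.693)² = 4.528 / 0.4802 = 9.428.

9.43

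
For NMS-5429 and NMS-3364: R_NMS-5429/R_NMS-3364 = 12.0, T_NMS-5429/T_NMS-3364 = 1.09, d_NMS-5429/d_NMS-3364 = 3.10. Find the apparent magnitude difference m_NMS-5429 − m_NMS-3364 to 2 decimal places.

-3.31

L_NMS-5429/L_NMS-3364 = (12.0)²(1.09)⁴ = 203.3.
F_NMS-5429/F_NMS-3364 = (L_NMS-5429/L_NMS-3364)/(d_NMS-5429/d_NMS-3364)² = 203.3/9.610 = 21.15.
m_NMS-5429 − m_NMS-3364 = −2.5 log₁₀(21.15) = -3.31.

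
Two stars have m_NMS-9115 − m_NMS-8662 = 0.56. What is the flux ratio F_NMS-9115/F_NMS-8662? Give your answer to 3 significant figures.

F_NMS-9115/F_NMS-8662 = 10^(−(m_NMS-9115 − m_NMS-8662)/2.5) = 10^(-0.56/2.5) = 10^-0.224 = 0.5970.

0.597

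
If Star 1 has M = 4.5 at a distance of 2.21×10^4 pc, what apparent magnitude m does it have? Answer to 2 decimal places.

m = M + 5 log₁₀(d/10 pc) = 4.5 + 5 log₁₀(2.21×10^4/10)
  = 4.5 + 5 × 3.344 = 4.5 + 16.72 = 21.22.

21.22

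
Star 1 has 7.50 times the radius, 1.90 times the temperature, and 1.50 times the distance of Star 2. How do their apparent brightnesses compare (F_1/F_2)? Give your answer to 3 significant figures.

326

L_1/L_2 = (R_1/R_2)²(T_1/T_2)⁴ = (7.50)² × (1.90)⁴ = 733.1.
F_1/F_2 = (L_1/L_2)/(d_1/d_2)² = 733.1 / (1.50)² = 325.8.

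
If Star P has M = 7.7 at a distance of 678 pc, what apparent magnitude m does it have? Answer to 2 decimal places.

16.86

m = M + 5 log₁₀(d/10 pc) = 7.7 + 5 log₁₀(678/10)
  = 7.7 + 5 × 1.831 = 7.7 + 9.16 = 16.86.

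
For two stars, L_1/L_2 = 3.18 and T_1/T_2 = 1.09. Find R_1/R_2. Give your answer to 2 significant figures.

1.5

L ∝ R²T⁴ gives R ∝ √L / T², so
R_1/R_2 = √(3.18) / (1.09)² = 1.783 / 1.188 = 1.501.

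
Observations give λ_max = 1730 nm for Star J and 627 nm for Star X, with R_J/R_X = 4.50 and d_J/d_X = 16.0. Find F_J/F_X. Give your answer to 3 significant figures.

Wien's law: T_J/T_X = λ_X/λ_J = 627/1730 = 0.3624.
L_J/L_X = (R_J/R_X)²(T_J/T_X)⁴ = (4.50)²(0.3624)⁴ = 0.3494.
F_J/F_X = (L_J/L_X)/(d_J/d_X)² = 0.3494/(16.0)² = 0.001365.

0.00136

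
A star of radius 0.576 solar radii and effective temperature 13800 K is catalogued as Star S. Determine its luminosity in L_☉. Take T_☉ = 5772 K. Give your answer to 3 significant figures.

10.8 L_☉

L/L_☉ = (R/R_☉)² (T/T_☉)⁴ = (0.576)² × (13800/5772)⁴
       = 0.3318 × (2.391)⁴ = 0.3318 × 32.67 = 10.84.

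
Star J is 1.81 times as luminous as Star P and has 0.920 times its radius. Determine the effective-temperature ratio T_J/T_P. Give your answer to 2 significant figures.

L ∝ R²T⁴ gives T ∝ (L/R²)^(1/4), so
T_J/T_P = (1.81 / 0.920²)^(1/4) = (2.138)^(1/4) = 1.209.

1.2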